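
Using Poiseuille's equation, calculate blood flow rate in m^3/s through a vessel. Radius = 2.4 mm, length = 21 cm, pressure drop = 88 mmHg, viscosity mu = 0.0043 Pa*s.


Q = pi*r^4*dP / (8*mu*L)
r = 0.0024 m, L = 0.21 m
dP = 88 mmHg = 11732.336 Pa
Q = 1.6928e-04 m^3/s


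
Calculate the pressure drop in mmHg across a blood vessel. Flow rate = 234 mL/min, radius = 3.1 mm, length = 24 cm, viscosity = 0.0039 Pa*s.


dP = 8*mu*L*Q / (pi*r^4)
Q = 234 mL/min = 3.9e-06 m^3/s
dP = 100.655 Pa = 100.655 / 133.322 mmHg = 0.755 mmHg


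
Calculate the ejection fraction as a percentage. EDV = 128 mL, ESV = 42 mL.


SV = EDV - ESV = 128 - 42 = 86 mL
EF = SV/EDV * 100 = 86/128 * 100
EF = 67.19%


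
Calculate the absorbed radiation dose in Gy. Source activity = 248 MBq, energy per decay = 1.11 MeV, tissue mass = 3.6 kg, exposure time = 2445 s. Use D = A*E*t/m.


A = 248 MBq = 2.4800e+08 Bq
E = 1.11 MeV = 1.77822e-13 J
D = A*E*t/m = 2.4800e+08*1.77822e-13*2445/3.6
D = 0.02995 Gy


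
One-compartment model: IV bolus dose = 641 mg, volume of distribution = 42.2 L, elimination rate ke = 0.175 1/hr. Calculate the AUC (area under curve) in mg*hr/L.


C0 = Dose/Vd = 641/42.2 = 15.1896 mg/L
AUC = C0/ke = 15.1896/0.175
AUC = 86.8 mg*hr/L


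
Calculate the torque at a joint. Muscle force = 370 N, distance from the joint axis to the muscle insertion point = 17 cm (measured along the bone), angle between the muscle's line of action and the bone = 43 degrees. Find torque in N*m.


Torque = F * d * sin(theta)   (moment arm = d*sin(theta))
d = 17 cm = 0.17 m
Torque = 370 * 0.17 * sin(43)
Torque = 42.9 N*m


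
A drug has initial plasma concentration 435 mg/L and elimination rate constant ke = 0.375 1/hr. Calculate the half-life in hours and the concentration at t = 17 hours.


t_half = ln(2) / ke = 0.693147 / 0.375 = 1.848 hr
C(t) = C0 * exp(-ke*t) = 435 * exp(-0.375*17)
C(17) = 0.7411 mg/L


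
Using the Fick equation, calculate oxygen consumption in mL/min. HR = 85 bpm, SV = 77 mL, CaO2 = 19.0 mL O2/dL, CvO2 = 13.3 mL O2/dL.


CO = HR*SV = 85*77/1000 = 6.545 L/min
a-v O2 diff = 19.0 - 13.3 = 5.7 mL/dL
VO2 = CO * (CaO2-CvO2) * 10 dL/L
VO2 = 6.545 * 5.7 * 10
VO2 = 373.1 mL/min


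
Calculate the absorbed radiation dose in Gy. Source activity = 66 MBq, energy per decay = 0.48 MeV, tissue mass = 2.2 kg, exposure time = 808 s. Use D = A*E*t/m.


A = 66 MBq = 6.6000e+07 Bq
E = 0.48 MeV = 7.6896e-14 J
D = A*E*t/m = 6.6000e+07*7.6896e-14*808/2.2
D = 0.001864 Gy


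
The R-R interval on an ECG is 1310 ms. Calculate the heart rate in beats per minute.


HR = 60 / RR_interval(s)
RR = 1310 ms = 1.31 s
HR = 60 / 1.31 = 45.8 bpm


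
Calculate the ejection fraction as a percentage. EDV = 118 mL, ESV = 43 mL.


SV = EDV - ESV = 118 - 43 = 75 mL
EF = SV/EDV * 100 = 75/118 * 100
EF = 63.56%


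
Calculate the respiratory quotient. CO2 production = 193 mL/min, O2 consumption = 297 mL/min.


RQ = VCO2 / VO2
RQ = 193 / 297
RQ = 0.6498


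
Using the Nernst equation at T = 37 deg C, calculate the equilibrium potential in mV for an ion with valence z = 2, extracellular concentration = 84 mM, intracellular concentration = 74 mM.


E = (RT/(zF)) * ln(C_out/C_in)
T = 37 + 273.15 = 310.15 K
E = (8.314 * 310.15 / (2 * 96485)) * ln(84/74)
E = 1.694 mV


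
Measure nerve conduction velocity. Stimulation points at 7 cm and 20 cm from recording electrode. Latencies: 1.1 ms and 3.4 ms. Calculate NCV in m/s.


Distance = (20 - 7) / 100 = 0.13 m
dt = (3.4 - 1.1) / 1000 = 0.0023 s
NCV = dist / dt = 56.52 m/s


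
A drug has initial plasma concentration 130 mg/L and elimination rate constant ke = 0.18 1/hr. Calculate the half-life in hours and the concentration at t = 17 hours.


t_half = ln(2) / ke = 0.693147 / 0.18 = 3.851 hr
C(t) = C0 * exp(-ke*t) = 130 * exp(-0.18*17)
C(17) = 6.095 mg/L


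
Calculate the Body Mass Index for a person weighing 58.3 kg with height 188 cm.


BMI = weight / height^2
height = 188 cm = 1.88 m
BMI = 58.3 / 1.88^2
BMI = 16.5 kg/m^2


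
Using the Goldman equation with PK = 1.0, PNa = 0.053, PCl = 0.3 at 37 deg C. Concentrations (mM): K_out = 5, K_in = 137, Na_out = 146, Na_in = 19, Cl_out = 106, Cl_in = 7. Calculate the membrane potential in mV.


Vm = (RT/F)*ln((PK*Ko + PNa*Nao + PCl*Cli)/(PK*Ki + PNa*Nai + PCl*Clo))
Numer = 14.838, Denom = 169.807
Vm = -65.14 mV


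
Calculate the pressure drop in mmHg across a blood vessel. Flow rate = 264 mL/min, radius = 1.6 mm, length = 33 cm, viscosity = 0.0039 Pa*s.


dP = 8*mu*L*Q / (pi*r^4)
Q = 264 mL/min = 4.4e-06 m^3/s
dP = 2200.35 Pa = 2200.35 / 133.322 mmHg = 16.5 mmHg


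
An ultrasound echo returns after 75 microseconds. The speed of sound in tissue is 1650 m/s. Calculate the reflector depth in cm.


depth = c * t / 2
t = 75 us = 7.5000e-05 s
depth = 1650 * 7.5000e-05 / 2
depth = 0.061875 m = 6.1875 cm


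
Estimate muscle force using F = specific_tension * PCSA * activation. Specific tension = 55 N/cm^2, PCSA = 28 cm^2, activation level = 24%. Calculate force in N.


F = sigma * PCSA * activation
F = 55 * 28 * 0.24
F = 369.6 N


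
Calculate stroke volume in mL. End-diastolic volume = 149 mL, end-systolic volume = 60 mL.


SV = EDV - ESV
SV = 149 - 60
SV = 89 mL


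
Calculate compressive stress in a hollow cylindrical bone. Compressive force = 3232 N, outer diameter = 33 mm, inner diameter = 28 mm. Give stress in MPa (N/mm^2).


A = pi*(r_o^2 - r_i^2)
r_o = 16.5 mm, r_i = 14 mm
A = 239.546 mm^2
sigma = F/A = 3232 / 239.546
sigma = 13.49 MPa


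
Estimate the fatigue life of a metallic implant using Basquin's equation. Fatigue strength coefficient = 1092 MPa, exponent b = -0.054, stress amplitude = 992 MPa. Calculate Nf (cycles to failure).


sigma_a = sigma_f' * (2Nf)^b
2Nf = (sigma_a/sigma_f')^(1/b)
2Nf = (992/1092)^(1/-0.054)
2Nf = 5.9214123
Nf = 2.961


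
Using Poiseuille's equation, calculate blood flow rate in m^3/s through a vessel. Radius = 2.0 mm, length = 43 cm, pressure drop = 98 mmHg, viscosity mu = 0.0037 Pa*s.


Q = pi*r^4*dP / (8*mu*L)
r = 0.002 m, L = 0.43 m
dP = 98 mmHg = 13065.556 Pa
Q = 5.1599e-05 m^3/s


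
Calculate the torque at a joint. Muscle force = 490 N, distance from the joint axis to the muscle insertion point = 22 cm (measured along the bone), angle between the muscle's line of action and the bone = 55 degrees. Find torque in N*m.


Torque = F * d * sin(theta)   (moment arm = d*sin(theta))
d = 22 cm = 0.22 m
Torque = 490 * 0.22 * sin(55)
Torque = 88.3 N*m


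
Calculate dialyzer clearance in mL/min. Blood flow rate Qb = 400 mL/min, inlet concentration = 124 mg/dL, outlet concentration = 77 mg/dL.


K = Qb * (Cb_in - Cb_out) / Cb_in
K = 400 * (124 - 77) / 124
K = 151.6 mL/min


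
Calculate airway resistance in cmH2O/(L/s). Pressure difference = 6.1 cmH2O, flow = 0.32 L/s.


R = dP / flow
R = 6.1 / 0.32
R = 19.06 cmH2O/(L/s)


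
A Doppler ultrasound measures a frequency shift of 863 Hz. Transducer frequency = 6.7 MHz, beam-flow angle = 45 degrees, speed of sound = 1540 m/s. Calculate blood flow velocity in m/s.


v = fd * c / (2 * f0 * cos(theta))
v = 863 * 1540 / (2 * 6.7000e+06 * cos(45))
v = 0.1403 m/s


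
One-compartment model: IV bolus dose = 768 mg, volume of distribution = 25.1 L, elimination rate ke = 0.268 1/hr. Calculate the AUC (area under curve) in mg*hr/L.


C0 = Dose/Vd = 768/25.1 = 30.5976 mg/L
AUC = C0/ke = 30.5976/0.268
AUC = 114.2 mg*hr/L


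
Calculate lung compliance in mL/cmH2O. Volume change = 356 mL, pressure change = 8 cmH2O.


C = dV / dP
C = 356 / 8
C = 44.5 mL/cmH2O


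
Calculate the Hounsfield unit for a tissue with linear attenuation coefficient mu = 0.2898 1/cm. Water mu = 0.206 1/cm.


HU = ((mu_tissue - mu_water) / mu_water) * 1000
HU = ((0.2898 - 0.206) / 0.206) * 1000
HU = 406.8


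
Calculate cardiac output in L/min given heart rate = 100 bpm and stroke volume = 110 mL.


CO = HR * SV
CO = 100 * 110 / 1000
CO = 11 L/min


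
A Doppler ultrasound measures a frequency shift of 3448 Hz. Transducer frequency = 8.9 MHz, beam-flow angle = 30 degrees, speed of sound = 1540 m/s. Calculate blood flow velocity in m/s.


v = fd * c / (2 * f0 * cos(theta))
v = 3448 * 1540 / (2 * 8.9000e+06 * cos(30))
v = 0.3445 m/s


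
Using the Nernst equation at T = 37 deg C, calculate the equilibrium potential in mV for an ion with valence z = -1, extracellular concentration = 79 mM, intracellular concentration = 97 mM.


E = (RT/(zF)) * ln(C_out/C_in)
T = 37 + 273.15 = 310.15 K
E = (8.314 * 310.15 / (-1 * 96485)) * ln(79/97)
E = 5.486 mV


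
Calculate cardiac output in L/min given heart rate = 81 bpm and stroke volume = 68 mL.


CO = HR * SV
CO = 81 * 68 / 1000
CO = 5.508 L/min


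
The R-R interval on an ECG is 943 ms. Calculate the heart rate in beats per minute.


HR = 60 / RR_interval(s)
RR = 943 ms = 0.943 s
HR = 60 / 0.943 = 63.63 bpm


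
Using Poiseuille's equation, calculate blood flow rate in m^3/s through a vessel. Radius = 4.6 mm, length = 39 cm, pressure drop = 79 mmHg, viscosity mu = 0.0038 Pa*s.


Q = pi*r^4*dP / (8*mu*L)
r = 0.0046 m, L = 0.39 m
dP = 79 mmHg = 10532.438 Pa
Q = 0.00125 m^3/s


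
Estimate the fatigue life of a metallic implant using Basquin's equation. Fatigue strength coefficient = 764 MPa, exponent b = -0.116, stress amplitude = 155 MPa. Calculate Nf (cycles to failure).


sigma_a = sigma_f' * (2Nf)^b
2Nf = (sigma_a/sigma_f')^(1/b)
2Nf = (155/764)^(1/-0.116)
2Nf = 937741.81
Nf = 4.689e+05


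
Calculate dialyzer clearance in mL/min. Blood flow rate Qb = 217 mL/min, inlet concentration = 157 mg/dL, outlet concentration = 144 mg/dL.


K = Qb * (Cb_in - Cb_out) / Cb_in
K = 217 * (157 - 144) / 157
K = 17.97 mL/min


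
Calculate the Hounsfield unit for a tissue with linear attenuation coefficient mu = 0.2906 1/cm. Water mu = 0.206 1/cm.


HU = ((mu_tissue - mu_water) / mu_water) * 1000
HU = ((0.2906 - 0.206) / 0.206) * 1000
HU = 410.7


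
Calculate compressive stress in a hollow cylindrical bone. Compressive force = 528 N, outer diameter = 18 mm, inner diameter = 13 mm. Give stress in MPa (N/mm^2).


A = pi*(r_o^2 - r_i^2)
r_o = 9 mm, r_i = 6.5 mm
A = 121.737 mm^2
sigma = F/A = 528 / 121.737
sigma = 4.337 MPa


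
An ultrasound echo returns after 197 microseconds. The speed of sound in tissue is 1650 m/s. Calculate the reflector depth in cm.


depth = c * t / 2
t = 197 us = 1.9700e-04 s
depth = 1650 * 1.9700e-04 / 2
depth = 0.162525 m = 16.2525 cm


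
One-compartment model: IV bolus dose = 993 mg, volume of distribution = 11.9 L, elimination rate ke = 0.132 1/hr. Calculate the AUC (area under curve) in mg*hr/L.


C0 = Dose/Vd = 993/11.9 = 83.4454 mg/L
AUC = C0/ke = 83.4454/0.132
AUC = 632.2 mg*hr/L


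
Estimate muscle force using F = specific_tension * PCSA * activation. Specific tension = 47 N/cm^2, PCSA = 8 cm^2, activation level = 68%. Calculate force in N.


F = sigma * PCSA * activation
F = 47 * 8 * 0.68
F = 255.7 N


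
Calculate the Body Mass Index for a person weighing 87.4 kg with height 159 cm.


BMI = weight / height^2
height = 159 cm = 1.59 m
BMI = 87.4 / 1.59^2
BMI = 34.57 kg/m^2


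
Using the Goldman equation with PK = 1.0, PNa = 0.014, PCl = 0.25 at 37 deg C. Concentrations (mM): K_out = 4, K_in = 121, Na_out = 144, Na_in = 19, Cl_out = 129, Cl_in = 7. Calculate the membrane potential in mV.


Vm = (RT/F)*ln((PK*Ko + PNa*Nao + PCl*Cli)/(PK*Ki + PNa*Nai + PCl*Clo))
Numer = 7.766, Denom = 153.516
Vm = -79.75 mV


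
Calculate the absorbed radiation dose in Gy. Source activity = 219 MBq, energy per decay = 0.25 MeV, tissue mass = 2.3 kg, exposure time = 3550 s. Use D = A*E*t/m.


A = 219 MBq = 2.1900e+08 Bq
E = 0.25 MeV = 4.005e-14 J
D = A*E*t/m = 2.1900e+08*4.005e-14*3550/2.3
D = 0.01354 Gy


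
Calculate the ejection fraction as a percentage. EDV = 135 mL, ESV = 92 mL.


SV = EDV - ESV = 135 - 92 = 43 mL
EF = SV/EDV * 100 = 43/135 * 100
EF = 31.85%


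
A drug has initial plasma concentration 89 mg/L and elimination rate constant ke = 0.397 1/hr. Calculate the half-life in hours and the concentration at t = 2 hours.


t_half = ln(2) / ke = 0.693147 / 0.397 = 1.746 hr
C(t) = C0 * exp(-ke*t) = 89 * exp(-0.397*2)
C(2) = 40.23 mg/L


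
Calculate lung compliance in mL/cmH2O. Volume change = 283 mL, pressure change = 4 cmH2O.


C = dV / dP
C = 283 / 4
C = 70.75 mL/cmH2O


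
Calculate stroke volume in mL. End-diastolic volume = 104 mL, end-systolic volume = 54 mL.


SV = EDV - ESV
SV = 104 - 54
SV = 50 mL


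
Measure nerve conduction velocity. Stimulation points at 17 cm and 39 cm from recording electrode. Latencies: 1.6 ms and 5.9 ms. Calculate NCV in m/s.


Distance = (39 - 17) / 100 = 0.22 m
dt = (5.9 - 1.6) / 1000 = 0.0043 s
NCV = dist / dt = 51.16 m/s


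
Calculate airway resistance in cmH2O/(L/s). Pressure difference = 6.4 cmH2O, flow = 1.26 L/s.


R = dP / flow
R = 6.4 / 1.26
R = 5.079 cmH2O/(L/s)


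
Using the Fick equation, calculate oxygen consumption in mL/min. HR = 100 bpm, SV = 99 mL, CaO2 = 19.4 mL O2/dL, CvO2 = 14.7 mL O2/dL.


CO = HR*SV = 100*99/1000 = 9.9 L/min
a-v O2 diff = 19.4 - 14.7 = 4.7 mL/dL
VO2 = CO * (CaO2-CvO2) * 10 dL/L
VO2 = 9.9 * 4.7 * 10
VO2 = 465.3 mL/min


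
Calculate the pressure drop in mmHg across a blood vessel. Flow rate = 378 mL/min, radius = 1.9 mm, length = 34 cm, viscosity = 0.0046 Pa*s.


dP = 8*mu*L*Q / (pi*r^4)
Q = 378 mL/min = 6.3e-06 m^3/s
dP = 1925.32 Pa = 1925.32 / 133.322 mmHg = 14.44 mmHg


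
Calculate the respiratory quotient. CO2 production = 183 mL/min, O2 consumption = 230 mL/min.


RQ = VCO2 / VO2
RQ = 183 / 230
RQ = 0.7957


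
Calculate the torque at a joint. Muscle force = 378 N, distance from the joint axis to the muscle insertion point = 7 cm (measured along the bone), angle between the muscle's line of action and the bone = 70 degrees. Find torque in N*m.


Torque = F * d * sin(theta)   (moment arm = d*sin(theta))
d = 7 cm = 0.07 m
Torque = 378 * 0.07 * sin(70)
Torque = 24.86 N*m


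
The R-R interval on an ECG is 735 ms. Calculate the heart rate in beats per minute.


HR = 60 / RR_interval(s)
RR = 735 ms = 0.735 s
HR = 60 / 0.735 = 81.63 bpm


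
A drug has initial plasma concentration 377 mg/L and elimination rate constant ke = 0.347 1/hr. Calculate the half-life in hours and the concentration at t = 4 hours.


t_half = ln(2) / ke = 0.693147 / 0.347 = 1.998 hr
C(t) = C0 * exp(-ke*t) = 377 * exp(-0.347*4)
C(4) = 94.09 mg/L


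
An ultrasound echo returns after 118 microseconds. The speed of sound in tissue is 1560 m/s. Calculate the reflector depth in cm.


depth = c * t / 2
t = 118 us = 1.1800e-04 s
depth = 1560 * 1.1800e-04 / 2
depth = 0.09204 m = 9.204 cm


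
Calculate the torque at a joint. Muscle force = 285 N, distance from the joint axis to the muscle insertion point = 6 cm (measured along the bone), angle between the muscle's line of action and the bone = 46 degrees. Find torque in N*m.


Torque = F * d * sin(theta)   (moment arm = d*sin(theta))
d = 6 cm = 0.06 m
Torque = 285 * 0.06 * sin(46)
Torque = 12.3 N*m


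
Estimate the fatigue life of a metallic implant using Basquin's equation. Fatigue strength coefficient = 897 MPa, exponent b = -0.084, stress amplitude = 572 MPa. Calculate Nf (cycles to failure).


sigma_a = sigma_f' * (2Nf)^b
2Nf = (sigma_a/sigma_f')^(1/b)
2Nf = (572/897)^(1/-0.084)
2Nf = 211.90821
Nf = 106


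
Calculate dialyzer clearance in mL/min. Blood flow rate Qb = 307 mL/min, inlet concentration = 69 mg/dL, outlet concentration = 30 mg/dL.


K = Qb * (Cb_in - Cb_out) / Cb_in
K = 307 * (69 - 30) / 69
K = 173.5 mL/min


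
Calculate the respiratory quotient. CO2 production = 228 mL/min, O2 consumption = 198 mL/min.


RQ = VCO2 / VO2
RQ = 228 / 198
RQ = 1.152


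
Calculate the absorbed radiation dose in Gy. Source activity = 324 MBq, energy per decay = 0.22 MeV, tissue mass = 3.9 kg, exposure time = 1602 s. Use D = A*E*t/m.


A = 324 MBq = 3.2400e+08 Bq
E = 0.22 MeV = 3.5244e-14 J
D = A*E*t/m = 3.2400e+08*3.5244e-14*1602/3.9
D = 0.004691 Gy


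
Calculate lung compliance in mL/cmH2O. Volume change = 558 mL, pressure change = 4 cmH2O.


C = dV / dP
C = 558 / 4
C = 139.5 mL/cmH2O


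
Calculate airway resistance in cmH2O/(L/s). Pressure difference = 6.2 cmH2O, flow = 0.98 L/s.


R = dP / flow
R = 6.2 / 0.98
R = 6.327 cmH2O/(L/s)


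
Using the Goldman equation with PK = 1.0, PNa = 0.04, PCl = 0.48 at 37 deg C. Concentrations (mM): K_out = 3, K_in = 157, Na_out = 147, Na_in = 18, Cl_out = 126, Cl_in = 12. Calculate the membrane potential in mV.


Vm = (RT/F)*ln((PK*Ko + PNa*Nao + PCl*Cli)/(PK*Ki + PNa*Nai + PCl*Clo))
Numer = 14.64, Denom = 218.2
Vm = -72.2 mV


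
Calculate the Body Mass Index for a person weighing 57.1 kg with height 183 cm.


BMI = weight / height^2
height = 183 cm = 1.83 m
BMI = 57.1 / 1.83^2
BMI = 17.05 kg/m^2


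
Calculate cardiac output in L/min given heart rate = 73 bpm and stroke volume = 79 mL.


CO = HR * SV
CO = 73 * 79 / 1000
CO = 5.767 L/min


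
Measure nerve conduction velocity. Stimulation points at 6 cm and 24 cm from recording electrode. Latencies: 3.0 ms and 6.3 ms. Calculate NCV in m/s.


Distance = (24 - 6) / 100 = 0.18 m
dt = (6.3 - 3.0) / 1000 = 0.0033 s
NCV = dist / dt = 54.55 m/s


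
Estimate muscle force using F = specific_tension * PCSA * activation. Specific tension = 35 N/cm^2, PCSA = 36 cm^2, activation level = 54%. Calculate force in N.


F = sigma * PCSA * activation
F = 35 * 36 * 0.54
F = 680.4 N


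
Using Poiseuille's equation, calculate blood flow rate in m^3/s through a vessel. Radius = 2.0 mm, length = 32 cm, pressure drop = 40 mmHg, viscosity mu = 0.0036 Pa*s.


Q = pi*r^4*dP / (8*mu*L)
r = 0.002 m, L = 0.32 m
dP = 40 mmHg = 5332.88 Pa
Q = 2.9086e-05 m^3/s


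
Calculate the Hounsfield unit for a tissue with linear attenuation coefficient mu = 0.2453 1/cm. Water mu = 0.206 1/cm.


HU = ((mu_tissue - mu_water) / mu_water) * 1000
HU = ((0.2453 - 0.206) / 0.206) * 1000
HU = 190.8


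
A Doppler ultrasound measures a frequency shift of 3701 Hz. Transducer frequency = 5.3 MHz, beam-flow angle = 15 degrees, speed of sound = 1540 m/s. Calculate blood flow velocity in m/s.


v = fd * c / (2 * f0 * cos(theta))
v = 3701 * 1540 / (2 * 5.3000e+06 * cos(15))
v = 0.5567 m/s


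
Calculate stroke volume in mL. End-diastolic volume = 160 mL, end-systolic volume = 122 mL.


SV = EDV - ESV
SV = 160 - 122
SV = 38 mL


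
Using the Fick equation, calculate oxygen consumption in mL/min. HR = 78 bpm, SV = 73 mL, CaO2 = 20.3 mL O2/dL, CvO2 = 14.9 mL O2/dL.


CO = HR*SV = 78*73/1000 = 5.694 L/min
a-v O2 diff = 20.3 - 14.9 = 5.4 mL/dL
VO2 = CO * (CaO2-CvO2) * 10 dL/L
VO2 = 5.694 * 5.4 * 10
VO2 = 307.5 mL/min


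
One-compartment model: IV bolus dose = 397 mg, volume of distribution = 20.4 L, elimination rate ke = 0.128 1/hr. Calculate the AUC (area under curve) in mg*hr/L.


C0 = Dose/Vd = 397/20.4 = 19.4608 mg/L
AUC = C0/ke = 19.4608/0.128
AUC = 152 mg*hr/L


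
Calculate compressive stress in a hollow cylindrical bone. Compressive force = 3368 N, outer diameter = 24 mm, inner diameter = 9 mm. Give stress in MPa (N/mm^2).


A = pi*(r_o^2 - r_i^2)
r_o = 12 mm, r_i = 4.5 mm
A = 388.772 mm^2
sigma = F/A = 3368 / 388.772
sigma = 8.663 MPa


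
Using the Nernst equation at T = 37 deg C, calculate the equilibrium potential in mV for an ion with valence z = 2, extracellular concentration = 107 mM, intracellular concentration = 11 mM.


E = (RT/(zF)) * ln(C_out/C_in)
T = 37 + 273.15 = 310.15 K
E = (8.314 * 310.15 / (2 * 96485)) * ln(107/11)
E = 30.4 mV


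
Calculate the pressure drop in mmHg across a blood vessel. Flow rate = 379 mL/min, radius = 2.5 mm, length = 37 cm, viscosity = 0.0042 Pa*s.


dP = 8*mu*L*Q / (pi*r^4)
Q = 379 mL/min = 6.31667e-06 m^3/s
dP = 639.911 Pa = 639.911 / 133.322 mmHg = 4.8 mmHg


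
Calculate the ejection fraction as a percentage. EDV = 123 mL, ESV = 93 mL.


SV = EDV - ESV = 123 - 93 = 30 mL
EF = SV/EDV * 100 = 30/123 * 100
EF = 24.39%


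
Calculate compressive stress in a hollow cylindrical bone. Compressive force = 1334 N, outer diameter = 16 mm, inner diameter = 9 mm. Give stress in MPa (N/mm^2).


A = pi*(r_o^2 - r_i^2)
r_o = 8 mm, r_i = 4.5 mm
A = 137.445 mm^2
sigma = F/A = 1334 / 137.445
sigma = 9.706 MPa


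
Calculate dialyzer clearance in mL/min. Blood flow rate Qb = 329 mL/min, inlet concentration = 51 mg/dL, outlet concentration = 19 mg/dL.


K = Qb * (Cb_in - Cb_out) / Cb_in
K = 329 * (51 - 19) / 51
K = 206.4 mL/min


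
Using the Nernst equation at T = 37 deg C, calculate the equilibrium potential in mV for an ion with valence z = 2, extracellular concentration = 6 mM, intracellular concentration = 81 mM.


E = (RT/(zF)) * ln(C_out/C_in)
T = 37 + 273.15 = 310.15 K
E = (8.314 * 310.15 / (2 * 96485)) * ln(6/81)
E = -34.78 mV


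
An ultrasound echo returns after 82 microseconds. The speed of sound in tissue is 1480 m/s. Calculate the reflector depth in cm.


depth = c * t / 2
t = 82 us = 8.2000e-05 s
depth = 1480 * 8.2000e-05 / 2
depth = 0.06068 m = 6.068 cm


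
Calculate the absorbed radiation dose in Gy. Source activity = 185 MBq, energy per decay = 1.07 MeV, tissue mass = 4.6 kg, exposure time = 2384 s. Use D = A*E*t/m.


A = 185 MBq = 1.8500e+08 Bq
E = 1.07 MeV = 1.71414e-13 J
D = A*E*t/m = 1.8500e+08*1.71414e-13*2384/4.6
D = 0.01643 Gy


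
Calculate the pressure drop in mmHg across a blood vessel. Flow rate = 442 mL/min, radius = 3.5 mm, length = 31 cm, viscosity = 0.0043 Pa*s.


dP = 8*mu*L*Q / (pi*r^4)
Q = 442 mL/min = 7.36667e-06 m^3/s
dP = 166.636 Pa = 166.636 / 133.322 mmHg = 1.25 mmHg


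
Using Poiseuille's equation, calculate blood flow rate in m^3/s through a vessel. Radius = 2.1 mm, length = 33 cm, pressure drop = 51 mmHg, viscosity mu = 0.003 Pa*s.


Q = pi*r^4*dP / (8*mu*L)
r = 0.0021 m, L = 0.33 m
dP = 51 mmHg = 6799.422 Pa
Q = 5.2453e-05 m^3/s


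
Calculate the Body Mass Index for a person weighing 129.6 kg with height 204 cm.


BMI = weight / height^2
height = 204 cm = 2.04 m
BMI = 129.6 / 2.04^2
BMI = 31.14 kg/m^2


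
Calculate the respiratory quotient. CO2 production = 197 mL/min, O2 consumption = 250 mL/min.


RQ = VCO2 / VO2
RQ = 197 / 250
RQ = 0.788


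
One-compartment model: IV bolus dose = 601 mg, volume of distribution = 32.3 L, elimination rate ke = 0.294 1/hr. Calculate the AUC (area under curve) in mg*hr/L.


C0 = Dose/Vd = 601/32.3 = 18.6068 mg/L
AUC = C0/ke = 18.6068/0.294
AUC = 63.29 mg*hr/L


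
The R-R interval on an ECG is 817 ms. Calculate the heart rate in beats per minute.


HR = 60 / RR_interval(s)
RR = 817 ms = 0.817 s
HR = 60 / 0.817 = 73.44 bpm


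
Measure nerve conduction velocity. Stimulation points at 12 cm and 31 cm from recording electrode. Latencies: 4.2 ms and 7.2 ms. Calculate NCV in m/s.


Distance = (31 - 12) / 100 = 0.19 m
dt = (7.2 - 4.2) / 1000 = 0.003 s
NCV = dist / dt = 63.33 m/s


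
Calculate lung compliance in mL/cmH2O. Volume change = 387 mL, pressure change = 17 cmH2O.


C = dV / dP
C = 387 / 17
C = 22.76 mL/cmH2O


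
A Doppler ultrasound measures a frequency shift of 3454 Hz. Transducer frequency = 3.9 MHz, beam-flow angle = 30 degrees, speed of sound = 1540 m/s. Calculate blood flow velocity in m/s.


v = fd * c / (2 * f0 * cos(theta))
v = 3454 * 1540 / (2 * 3.9000e+06 * cos(30))
v = 0.7874 m/s


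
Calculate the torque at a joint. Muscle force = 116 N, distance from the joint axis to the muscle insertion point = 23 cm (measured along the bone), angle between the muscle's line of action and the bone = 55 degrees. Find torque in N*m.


Torque = F * d * sin(theta)   (moment arm = d*sin(theta))
d = 23 cm = 0.23 m
Torque = 116 * 0.23 * sin(55)
Torque = 21.85 N*m


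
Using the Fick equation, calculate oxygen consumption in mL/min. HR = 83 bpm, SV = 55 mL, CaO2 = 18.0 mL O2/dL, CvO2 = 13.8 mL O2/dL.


CO = HR*SV = 83*55/1000 = 4.565 L/min
a-v O2 diff = 18.0 - 13.8 = 4.2 mL/dL
VO2 = CO * (CaO2-CvO2) * 10 dL/L
VO2 = 4.565 * 4.2 * 10
VO2 = 191.7 mL/min


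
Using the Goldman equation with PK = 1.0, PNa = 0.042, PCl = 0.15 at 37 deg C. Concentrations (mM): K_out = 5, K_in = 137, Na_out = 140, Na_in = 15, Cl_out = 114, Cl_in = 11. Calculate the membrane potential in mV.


Vm = (RT/F)*ln((PK*Ko + PNa*Nao + PCl*Cli)/(PK*Ki + PNa*Nai + PCl*Clo))
Numer = 12.53, Denom = 154.73
Vm = -67.18 mV


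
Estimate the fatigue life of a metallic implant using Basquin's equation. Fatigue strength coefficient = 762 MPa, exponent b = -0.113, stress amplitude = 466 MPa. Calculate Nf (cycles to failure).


sigma_a = sigma_f' * (2Nf)^b
2Nf = (sigma_a/sigma_f')^(1/b)
2Nf = (466/762)^(1/-0.113)
2Nf = 77.623216
Nf = 38.81


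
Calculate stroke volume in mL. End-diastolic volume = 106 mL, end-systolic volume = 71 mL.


SV = EDV - ESV
SV = 106 - 71
SV = 35 mL


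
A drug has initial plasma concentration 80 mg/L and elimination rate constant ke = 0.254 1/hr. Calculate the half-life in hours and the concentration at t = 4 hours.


t_half = ln(2) / ke = 0.693147 / 0.254 = 2.729 hr
C(t) = C0 * exp(-ke*t) = 80 * exp(-0.254*4)
C(4) = 28.96 mg/L


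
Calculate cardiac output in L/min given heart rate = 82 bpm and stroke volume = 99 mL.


CO = HR * SV
CO = 82 * 99 / 1000
CO = 8.118 L/min


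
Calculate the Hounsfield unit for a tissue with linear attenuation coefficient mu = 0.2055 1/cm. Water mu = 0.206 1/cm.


HU = ((mu_tissue - mu_water) / mu_water) * 1000
HU = ((0.2055 - 0.206) / 0.206) * 1000
HU = -2.427


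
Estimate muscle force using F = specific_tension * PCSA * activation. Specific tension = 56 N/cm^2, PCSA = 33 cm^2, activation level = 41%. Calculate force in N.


F = sigma * PCSA * activation
F = 56 * 33 * 0.41
F = 757.7 N


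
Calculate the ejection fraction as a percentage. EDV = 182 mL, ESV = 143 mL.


SV = EDV - ESV = 182 - 143 = 39 mL
EF = SV/EDV * 100 = 39/182 * 100
EF = 21.43%


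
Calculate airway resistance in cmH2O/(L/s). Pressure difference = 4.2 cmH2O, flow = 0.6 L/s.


R = dP / flow
R = 4.2 / 0.6
R = 7 cmH2O/(L/s)


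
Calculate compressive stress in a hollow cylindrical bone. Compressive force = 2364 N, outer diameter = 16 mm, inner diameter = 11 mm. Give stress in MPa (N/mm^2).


A = pi*(r_o^2 - r_i^2)
r_o = 8 mm, r_i = 5.5 mm
A = 106.029 mm^2
sigma = F/A = 2364 / 106.029
sigma = 22.3 MPa


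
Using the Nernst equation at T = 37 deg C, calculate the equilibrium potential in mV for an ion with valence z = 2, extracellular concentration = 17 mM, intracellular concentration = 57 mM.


E = (RT/(zF)) * ln(C_out/C_in)
T = 37 + 273.15 = 310.15 K
E = (8.314 * 310.15 / (2 * 96485)) * ln(17/57)
E = -16.17 mV


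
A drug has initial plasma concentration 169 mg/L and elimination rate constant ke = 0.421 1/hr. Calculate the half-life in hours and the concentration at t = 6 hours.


t_half = ln(2) / ke = 0.693147 / 0.421 = 1.646 hr
C(t) = C0 * exp(-ke*t) = 169 * exp(-0.421*6)
C(6) = 13.52 mg/L


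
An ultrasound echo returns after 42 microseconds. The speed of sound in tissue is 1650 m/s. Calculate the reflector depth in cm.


depth = c * t / 2
t = 42 us = 4.2000e-05 s
depth = 1650 * 4.2000e-05 / 2
depth = 0.03465 m = 3.465 cm


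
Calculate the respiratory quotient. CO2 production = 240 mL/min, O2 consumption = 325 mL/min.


RQ = VCO2 / VO2
RQ = 240 / 325
RQ = 0.7385


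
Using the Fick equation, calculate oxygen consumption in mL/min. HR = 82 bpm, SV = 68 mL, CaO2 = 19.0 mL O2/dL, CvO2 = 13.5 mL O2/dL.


CO = HR*SV = 82*68/1000 = 5.576 L/min
a-v O2 diff = 19.0 - 13.5 = 5.5 mL/dL
VO2 = CO * (CaO2-CvO2) * 10 dL/L
VO2 = 5.576 * 5.5 * 10
VO2 = 306.7 mL/min


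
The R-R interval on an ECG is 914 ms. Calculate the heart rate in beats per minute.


HR = 60 / RR_interval(s)
RR = 914 ms = 0.914 s
HR = 60 / 0.914 = 65.65 bpm


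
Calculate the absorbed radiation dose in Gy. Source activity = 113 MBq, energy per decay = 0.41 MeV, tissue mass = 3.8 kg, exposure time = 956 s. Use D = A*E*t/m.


A = 113 MBq = 1.1300e+08 Bq
E = 0.41 MeV = 6.5682e-14 J
D = A*E*t/m = 1.1300e+08*6.5682e-14*956/3.8
D = 0.001867 Gy


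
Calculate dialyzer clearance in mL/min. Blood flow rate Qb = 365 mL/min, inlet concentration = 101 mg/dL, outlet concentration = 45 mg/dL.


K = Qb * (Cb_in - Cb_out) / Cb_in
K = 365 * (101 - 45) / 101
K = 202.4 mL/min


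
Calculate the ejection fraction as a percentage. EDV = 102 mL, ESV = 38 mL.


SV = EDV - ESV = 102 - 38 = 64 mL
EF = SV/EDV * 100 = 64/102 * 100
EF = 62.75%


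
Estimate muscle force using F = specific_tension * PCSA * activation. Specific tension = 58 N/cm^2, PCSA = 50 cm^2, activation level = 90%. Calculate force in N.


F = sigma * PCSA * activation
F = 58 * 50 * 0.9
F = 2610 N


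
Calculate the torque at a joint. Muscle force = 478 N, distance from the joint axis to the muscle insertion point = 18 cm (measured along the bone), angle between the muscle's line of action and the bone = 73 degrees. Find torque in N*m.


Torque = F * d * sin(theta)   (moment arm = d*sin(theta))
d = 18 cm = 0.18 m
Torque = 478 * 0.18 * sin(73)
Torque = 82.28 N*m


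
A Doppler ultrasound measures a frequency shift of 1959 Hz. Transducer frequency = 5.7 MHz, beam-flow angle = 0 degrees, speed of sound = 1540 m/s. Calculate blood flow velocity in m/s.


v = fd * c / (2 * f0 * cos(theta))
v = 1959 * 1540 / (2 * 5.7000e+06 * cos(0))
v = 0.2646 m/s


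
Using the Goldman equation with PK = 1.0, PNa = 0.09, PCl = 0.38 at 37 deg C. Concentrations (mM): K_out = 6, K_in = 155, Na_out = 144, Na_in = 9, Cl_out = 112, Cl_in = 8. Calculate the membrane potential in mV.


Vm = (RT/F)*ln((PK*Ko + PNa*Nao + PCl*Cli)/(PK*Ki + PNa*Nai + PCl*Clo))
Numer = 22, Denom = 198.37
Vm = -58.77 mV


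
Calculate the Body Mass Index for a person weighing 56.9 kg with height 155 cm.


BMI = weight / height^2
height = 155 cm = 1.55 m
BMI = 56.9 / 1.55^2
BMI = 23.68 kg/m^2


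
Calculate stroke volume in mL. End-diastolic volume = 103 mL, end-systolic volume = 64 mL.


SV = EDV - ESV
SV = 103 - 64
SV = 39 mL


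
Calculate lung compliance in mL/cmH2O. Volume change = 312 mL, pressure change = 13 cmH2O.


C = dV / dP
C = 312 / 13
C = 24 mL/cmH2O


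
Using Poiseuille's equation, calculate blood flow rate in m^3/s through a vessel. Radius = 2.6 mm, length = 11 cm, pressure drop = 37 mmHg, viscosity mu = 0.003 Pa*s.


Q = pi*r^4*dP / (8*mu*L)
r = 0.0026 m, L = 0.11 m
dP = 37 mmHg = 4932.914 Pa
Q = 2.6825e-04 m^3/s


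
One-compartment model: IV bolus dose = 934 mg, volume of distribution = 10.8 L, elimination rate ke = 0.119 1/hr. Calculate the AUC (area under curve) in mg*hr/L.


C0 = Dose/Vd = 934/10.8 = 86.4815 mg/L
AUC = C0/ke = 86.4815/0.119
AUC = 726.7 mg*hr/L


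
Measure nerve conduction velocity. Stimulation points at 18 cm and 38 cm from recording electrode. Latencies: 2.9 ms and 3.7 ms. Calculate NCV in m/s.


Distance = (38 - 18) / 100 = 0.2 m
dt = (3.7 - 2.9) / 1000 = 8.0000e-04 s
NCV = dist / dt = 250 m/s


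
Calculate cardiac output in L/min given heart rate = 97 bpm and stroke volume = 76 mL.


CO = HR * SV
CO = 97 * 76 / 1000
CO = 7.372 L/min


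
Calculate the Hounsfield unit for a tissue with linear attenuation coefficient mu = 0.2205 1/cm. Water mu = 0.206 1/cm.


HU = ((mu_tissue - mu_water) / mu_water) * 1000
HU = ((0.2205 - 0.206) / 0.206) * 1000
HU = 70.39


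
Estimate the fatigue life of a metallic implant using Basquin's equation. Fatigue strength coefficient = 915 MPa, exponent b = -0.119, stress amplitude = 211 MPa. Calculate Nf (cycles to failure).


sigma_a = sigma_f' * (2Nf)^b
2Nf = (sigma_a/sigma_f')^(1/b)
2Nf = (211/915)^(1/-0.119)
2Nf = 225998.84
Nf = 1.13e+05


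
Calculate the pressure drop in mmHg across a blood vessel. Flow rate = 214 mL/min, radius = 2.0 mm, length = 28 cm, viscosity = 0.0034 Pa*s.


dP = 8*mu*L*Q / (pi*r^4)
Q = 214 mL/min = 3.56667e-06 m^3/s
dP = 540.406 Pa = 540.406 / 133.322 mmHg = 4.053 mmHg


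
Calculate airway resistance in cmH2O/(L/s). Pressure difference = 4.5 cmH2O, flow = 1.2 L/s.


R = dP / flow
R = 4.5 / 1.2
R = 3.75 cmH2O/(L/s)


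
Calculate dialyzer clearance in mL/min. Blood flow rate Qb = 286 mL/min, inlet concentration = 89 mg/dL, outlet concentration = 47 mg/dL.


K = Qb * (Cb_in - Cb_out) / Cb_in
K = 286 * (89 - 47) / 89
K = 135 mL/min


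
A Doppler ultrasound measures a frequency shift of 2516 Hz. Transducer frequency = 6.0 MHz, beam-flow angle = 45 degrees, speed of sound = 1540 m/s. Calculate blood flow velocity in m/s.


v = fd * c / (2 * f0 * cos(theta))
v = 2516 * 1540 / (2 * 6.0000e+06 * cos(45))
v = 0.4566 m/s


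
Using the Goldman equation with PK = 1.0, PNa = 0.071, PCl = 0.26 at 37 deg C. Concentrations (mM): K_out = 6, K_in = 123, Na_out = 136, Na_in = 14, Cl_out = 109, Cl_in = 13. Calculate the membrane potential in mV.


Vm = (RT/F)*ln((PK*Ko + PNa*Nao + PCl*Cli)/(PK*Ki + PNa*Nai + PCl*Clo))
Numer = 19.036, Denom = 152.334
Vm = -55.58 mV


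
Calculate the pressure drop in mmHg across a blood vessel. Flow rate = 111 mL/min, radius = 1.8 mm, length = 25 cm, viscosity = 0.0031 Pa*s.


dP = 8*mu*L*Q / (pi*r^4)
Q = 111 mL/min = 1.85e-06 m^3/s
dP = 347.795 Pa = 347.795 / 133.322 mmHg = 2.609 mmHg


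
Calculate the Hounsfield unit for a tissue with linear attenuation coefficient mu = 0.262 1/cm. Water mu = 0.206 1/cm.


HU = ((mu_tissue - mu_water) / mu_water) * 1000
HU = ((0.262 - 0.206) / 0.206) * 1000
HU = 271.8


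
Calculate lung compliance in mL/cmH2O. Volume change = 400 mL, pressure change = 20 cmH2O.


C = dV / dP
C = 400 / 20
C = 20 mL/cmH2O


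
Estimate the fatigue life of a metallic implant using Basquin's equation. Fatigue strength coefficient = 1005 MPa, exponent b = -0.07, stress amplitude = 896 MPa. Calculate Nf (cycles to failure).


sigma_a = sigma_f' * (2Nf)^b
2Nf = (sigma_a/sigma_f')^(1/b)
2Nf = (896/1005)^(1/-0.07)
2Nf = 5.1553468
Nf = 2.578


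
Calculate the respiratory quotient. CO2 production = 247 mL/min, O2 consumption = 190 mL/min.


RQ = VCO2 / VO2
RQ = 247 / 190
RQ = 1.3


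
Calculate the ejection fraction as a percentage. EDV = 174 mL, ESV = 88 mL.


SV = EDV - ESV = 174 - 88 = 86 mL
EF = SV/EDV * 100 = 86/174 * 100
EF = 49.43%


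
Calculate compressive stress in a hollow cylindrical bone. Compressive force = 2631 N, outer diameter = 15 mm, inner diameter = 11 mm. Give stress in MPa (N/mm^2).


A = pi*(r_o^2 - r_i^2)
r_o = 7.5 mm, r_i = 5.5 mm
A = 81.6814 mm^2
sigma = F/A = 2631 / 81.6814
sigma = 32.21 MPa


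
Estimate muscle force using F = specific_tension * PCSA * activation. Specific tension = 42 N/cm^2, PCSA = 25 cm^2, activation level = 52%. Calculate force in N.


F = sigma * PCSA * activation
F = 42 * 25 * 0.52
F = 546 N


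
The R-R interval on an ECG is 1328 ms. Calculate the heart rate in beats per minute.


HR = 60 / RR_interval(s)
RR = 1328 ms = 1.328 s
HR = 60 / 1.328 = 45.18 bpm


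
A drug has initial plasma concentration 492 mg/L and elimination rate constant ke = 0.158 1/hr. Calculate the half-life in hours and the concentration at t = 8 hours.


t_half = ln(2) / ke = 0.693147 / 0.158 = 4.387 hr
C(t) = C0 * exp(-ke*t) = 492 * exp(-0.158*8)
C(8) = 139 mg/L


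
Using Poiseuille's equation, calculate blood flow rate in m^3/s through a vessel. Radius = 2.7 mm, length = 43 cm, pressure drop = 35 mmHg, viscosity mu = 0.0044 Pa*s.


Q = pi*r^4*dP / (8*mu*L)
r = 0.0027 m, L = 0.43 m
dP = 35 mmHg = 4666.27 Pa
Q = 5.1471e-05 m^3/s


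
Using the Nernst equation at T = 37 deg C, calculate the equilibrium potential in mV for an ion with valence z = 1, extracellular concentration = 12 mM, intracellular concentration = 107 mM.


E = (RT/(zF)) * ln(C_out/C_in)
T = 37 + 273.15 = 310.15 K
E = (8.314 * 310.15 / (1 * 96485)) * ln(12/107)
E = -58.47 mV


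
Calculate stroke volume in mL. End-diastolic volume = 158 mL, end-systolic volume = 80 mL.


SV = EDV - ESV
SV = 158 - 80
SV = 78 mL


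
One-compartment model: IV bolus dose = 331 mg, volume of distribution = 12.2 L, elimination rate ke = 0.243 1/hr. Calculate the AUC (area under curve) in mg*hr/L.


C0 = Dose/Vd = 331/12.2 = 27.1311 mg/L
AUC = C0/ke = 27.1311/0.243
AUC = 111.7 mg*hr/L


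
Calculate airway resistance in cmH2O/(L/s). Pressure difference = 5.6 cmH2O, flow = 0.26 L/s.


R = dP / flow
R = 5.6 / 0.26
R = 21.54 cmH2O/(L/s)


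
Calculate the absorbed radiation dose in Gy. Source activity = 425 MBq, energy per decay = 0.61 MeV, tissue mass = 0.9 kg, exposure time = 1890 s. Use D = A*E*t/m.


A = 425 MBq = 4.2500e+08 Bq
E = 0.61 MeV = 9.7722e-14 J
D = A*E*t/m = 4.2500e+08*9.7722e-14*1890/0.9
D = 0.08722 Gy


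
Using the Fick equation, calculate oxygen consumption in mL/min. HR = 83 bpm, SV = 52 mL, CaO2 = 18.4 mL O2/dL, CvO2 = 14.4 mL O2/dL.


CO = HR*SV = 83*52/1000 = 4.316 L/min
a-v O2 diff = 18.4 - 14.4 = 4 mL/dL
VO2 = CO * (CaO2-CvO2) * 10 dL/L
VO2 = 4.316 * 4 * 10
VO2 = 172.6 mL/min


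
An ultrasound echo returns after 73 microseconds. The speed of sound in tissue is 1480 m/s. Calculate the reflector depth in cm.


depth = c * t / 2
t = 73 us = 7.3000e-05 s
depth = 1480 * 7.3000e-05 / 2
depth = 0.05402 m = 5.402 cm


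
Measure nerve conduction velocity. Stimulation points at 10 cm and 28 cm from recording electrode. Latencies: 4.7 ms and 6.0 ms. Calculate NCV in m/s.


Distance = (28 - 10) / 100 = 0.18 m
dt = (6.0 - 4.7) / 1000 = 0.0013 s
NCV = dist / dt = 138.5 m/s


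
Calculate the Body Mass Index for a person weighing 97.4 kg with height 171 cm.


BMI = weight / height^2
height = 171 cm = 1.71 m
BMI = 97.4 / 1.71^2
BMI = 33.31 kg/m^2


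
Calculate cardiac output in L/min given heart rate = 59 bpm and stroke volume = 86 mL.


CO = HR * SV
CO = 59 * 86 / 1000
CO = 5.074 L/min


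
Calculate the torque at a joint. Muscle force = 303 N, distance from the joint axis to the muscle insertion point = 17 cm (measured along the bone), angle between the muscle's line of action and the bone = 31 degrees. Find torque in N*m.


Torque = F * d * sin(theta)   (moment arm = d*sin(theta))
d = 17 cm = 0.17 m
Torque = 303 * 0.17 * sin(31)
Torque = 26.53 N*m


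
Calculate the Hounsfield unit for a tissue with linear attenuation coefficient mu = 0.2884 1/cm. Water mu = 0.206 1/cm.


HU = ((mu_tissue - mu_water) / mu_water) * 1000
HU = ((0.2884 - 0.206) / 0.206) * 1000
HU = 400


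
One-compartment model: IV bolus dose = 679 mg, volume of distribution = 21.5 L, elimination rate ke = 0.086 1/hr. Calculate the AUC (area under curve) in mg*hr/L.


C0 = Dose/Vd = 679/21.5 = 31.5814 mg/L
AUC = C0/ke = 31.5814/0.086
AUC = 367.2 mg*hr/L


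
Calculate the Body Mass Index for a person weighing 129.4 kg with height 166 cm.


BMI = weight / height^2
height = 166 cm = 1.66 m
BMI = 129.4 / 1.66^2
BMI = 46.96 kg/m^2


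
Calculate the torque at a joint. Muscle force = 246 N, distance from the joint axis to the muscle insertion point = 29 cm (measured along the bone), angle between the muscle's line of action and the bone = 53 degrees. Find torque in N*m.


Torque = F * d * sin(theta)   (moment arm = d*sin(theta))
d = 29 cm = 0.29 m
Torque = 246 * 0.29 * sin(53)
Torque = 56.97 N*m


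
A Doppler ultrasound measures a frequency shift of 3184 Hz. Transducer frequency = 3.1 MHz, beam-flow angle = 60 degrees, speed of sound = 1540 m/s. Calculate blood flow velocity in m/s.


v = fd * c / (2 * f0 * cos(theta))
v = 3184 * 1540 / (2 * 3.1000e+06 * cos(60))
v = 1.582 m/s
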